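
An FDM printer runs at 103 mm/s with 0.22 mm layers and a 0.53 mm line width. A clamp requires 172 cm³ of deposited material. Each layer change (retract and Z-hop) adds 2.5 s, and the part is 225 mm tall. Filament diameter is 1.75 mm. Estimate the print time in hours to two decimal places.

Line area: 0.22 × 0.53 → 0.1166 mm².
Path length: 172000 mm³ / 0.1166 mm² → 1475128.6 mm.
Time extruding = 1475128.6 / 103, so 14321.6 s.
Layers = ⌈225/0.22⌉ = 1023.
Non-print overhead = 1023 × 2.5, so 2557.5 s.
Total = 14321.6 + 2557.5 = 16879.1 s = 4.69 hours.

4.69 hours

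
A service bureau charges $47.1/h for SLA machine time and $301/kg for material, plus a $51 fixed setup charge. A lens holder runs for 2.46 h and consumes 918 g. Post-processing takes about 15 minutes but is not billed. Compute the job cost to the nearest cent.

Machine cost = 47.1 × 2.46 = $115.866.
Feedstock cost = 301 × 918/1000, so $276.318.
Total = 115.866 + 276.318 + 51 = 443.184 ≈ $443.18.

$443.18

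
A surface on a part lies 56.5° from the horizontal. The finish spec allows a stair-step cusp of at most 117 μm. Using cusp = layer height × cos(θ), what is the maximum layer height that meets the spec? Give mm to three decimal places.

0.212 mm

cos(56.5°) = 0.5519; t_max = 0.117/0.5519 = 0.212 mm.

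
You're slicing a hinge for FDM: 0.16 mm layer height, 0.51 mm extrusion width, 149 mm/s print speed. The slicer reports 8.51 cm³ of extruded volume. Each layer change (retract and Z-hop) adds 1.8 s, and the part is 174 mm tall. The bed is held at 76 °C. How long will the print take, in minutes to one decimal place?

44.3 minutes

Bead cross-section: 0.16 × 0.51 → 0.0816 mm².
Path length: 8510 mm³ / 0.0816 mm² → 104289.2 mm.
Time extruding: 104289.2 / 149 → 699.9 s.
Layer count = ceil(174 / 0.16) = 1088.
Z-hop total: 1088 × 1.8 → 1958.4 s.
Total = 699.9 + 1958.4 = 2658.3 s = 44.3 minutes.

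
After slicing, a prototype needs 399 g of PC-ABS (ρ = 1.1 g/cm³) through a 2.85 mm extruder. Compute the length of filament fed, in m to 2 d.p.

56.86 m

Extruded volume: 399/1.1 = 362.7273 cm³ (362727.3 mm³).
Filament cross-section = π × (2.85/2)² = 6.3794 mm².
Length = 362727.3 / 6.3794 = 56859.16 mm = 56.86 m.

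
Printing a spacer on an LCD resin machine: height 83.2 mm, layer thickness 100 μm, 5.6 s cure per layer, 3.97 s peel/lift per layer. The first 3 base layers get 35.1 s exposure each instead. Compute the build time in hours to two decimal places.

Layer count = ceil(83.2 / 0.1) = 832.
Base layers = 3 × (35.1 + 3.97), so 117.21 s.
Normal layers = 829 × (5.6 + 3.97) = 7933.53 s.
Total = 117.21 + 7933.53 = 8050.74 s = 2.24 hours.

2.24 hours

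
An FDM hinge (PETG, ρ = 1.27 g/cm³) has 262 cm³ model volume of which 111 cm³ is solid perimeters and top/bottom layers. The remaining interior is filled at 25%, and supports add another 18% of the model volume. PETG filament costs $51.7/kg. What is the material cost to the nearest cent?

$12.86

Volume inside the shell = 262 − 111 = 151 cm³.
Infill volume = 0.25 × 151, so 37.75 cm³.
Support = 0.18 × 262 = 47.16 cm³.
Deposited volume = 111 + 37.75 + 47.16 = 195.91 cm³.
Mass: 195.91 × 1.27 → 248.8057 g.
Cost = 248.8057 g / 1000 × $51.7/kg = $12.86.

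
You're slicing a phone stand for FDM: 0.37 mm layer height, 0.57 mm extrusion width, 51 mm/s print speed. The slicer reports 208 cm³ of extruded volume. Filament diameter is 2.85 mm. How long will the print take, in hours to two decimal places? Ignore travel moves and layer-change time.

5.37 hours

Bead cross-section: 0.37 × 0.57 → 0.2109 mm².
Toolpath length = 208 cm³ / 0.2109 mm² = 208000 / 0.2109 = 986249.4 mm.
Print-move time = 986249.4 / 51, so 19338.2 s.
That's 19338.2 s → 5.37 hours.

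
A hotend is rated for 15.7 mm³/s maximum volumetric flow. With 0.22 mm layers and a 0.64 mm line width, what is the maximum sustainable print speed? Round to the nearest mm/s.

112 mm/s

A = 0.22 × 0.64, so 0.1408 mm².
Max speed = 15.7 / 0.1408 = 111.51 ≈ 112 mm/s.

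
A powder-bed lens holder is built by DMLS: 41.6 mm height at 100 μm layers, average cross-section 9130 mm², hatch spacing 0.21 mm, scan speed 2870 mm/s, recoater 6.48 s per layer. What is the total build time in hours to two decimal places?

Layers = ⌈41.6/0.1⌉ = 416.
Hatch length per layer = 9130 / 0.21 = 43476.2 mm.
Laser time per layer = 43476.2 / 2870 = 15.1485 s.
Layer cycle = 15.1485 + 6.48, so 21.6285 s.
Build time = 416 × 21.6285 = 8997.456 s = 2.50 hours.

2.50 hours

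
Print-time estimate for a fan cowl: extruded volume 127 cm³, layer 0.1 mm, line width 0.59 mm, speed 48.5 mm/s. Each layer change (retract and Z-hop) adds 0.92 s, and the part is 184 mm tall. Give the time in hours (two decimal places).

12.80 hours

Bead cross-section = 0.1 × 0.59, so 0.059 mm².
Toolpath length = 127 cm³ / 0.059 mm² = 127000 / 0.059 = 2152542.4 mm.
Extrusion time = 2152542.4 / 48.5 = 44382.3 s.
Number of layers: 184 / 0.1 → 1840 (rounded up).
Z-hop total: 1840 × 0.92 → 1692.8 s.
Altogether 44382.3 + 1692.8 = 46075.1 s, i.e. 12.80 hours.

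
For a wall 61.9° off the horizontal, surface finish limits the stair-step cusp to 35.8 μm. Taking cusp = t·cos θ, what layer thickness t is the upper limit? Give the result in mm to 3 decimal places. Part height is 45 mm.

0.076 mm

t = h_c / cos θ = 0.0358 / 0.4710 = 0.076 mm.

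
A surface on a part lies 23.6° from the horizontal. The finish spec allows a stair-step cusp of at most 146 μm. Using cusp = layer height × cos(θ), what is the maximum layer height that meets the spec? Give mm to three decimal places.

0.159 mm

Layer height = cusp / cos(23.6°) = 0.146 / 0.9164 = 0.159 mm.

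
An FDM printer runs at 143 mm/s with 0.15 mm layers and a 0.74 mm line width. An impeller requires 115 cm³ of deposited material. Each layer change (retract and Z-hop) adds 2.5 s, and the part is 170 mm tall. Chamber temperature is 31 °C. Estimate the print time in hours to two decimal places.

Bead cross-section = 0.15 × 0.74 = 0.111 mm².
Toolpath length = 115 cm³ / 0.111 mm² = 115000 / 0.111 = 1036036 mm.
Extrusion time = 1036036 / 143, so 7245 s.
Layers = ⌈170/0.15⌉ = 1134.
Non-print overhead: 1134 × 2.5 → 2835 s.
Total = 7245 + 2835 = 10080 s = 2.80 hours.

2.80 hours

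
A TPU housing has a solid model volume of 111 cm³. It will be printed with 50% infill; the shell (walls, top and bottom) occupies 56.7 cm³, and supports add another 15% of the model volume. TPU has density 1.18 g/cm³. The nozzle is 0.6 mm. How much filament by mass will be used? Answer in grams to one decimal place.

Volume inside the shell = 111 − 56.7, so 54.3 cm³.
Deposited infill = 0.50 × 54.3 = 27.15 cm³.
Support = 0.15 × 111 = 16.65 cm³.
Deposited volume = 56.7 + 27.15 + 16.65 = 100.5 cm³.
Mass = 100.5 × 1.18, so 118.59 g.

118.6 g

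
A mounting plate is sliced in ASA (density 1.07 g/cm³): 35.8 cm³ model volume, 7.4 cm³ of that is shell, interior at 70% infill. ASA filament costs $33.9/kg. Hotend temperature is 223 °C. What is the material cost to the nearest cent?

Interior volume = 35.8 − 7.4 = 28.4 cm³.
Infill deposited: 0.70 × 28.4 → 19.88 cm³.
Total printed volume = 7.4 + 19.88 = 27.28 cm³.
Mass = 27.28 × 1.07, so 29.1896 g.
Cost = 29.1896 g / 1000 × $33.9/kg = $0.99.

$0.99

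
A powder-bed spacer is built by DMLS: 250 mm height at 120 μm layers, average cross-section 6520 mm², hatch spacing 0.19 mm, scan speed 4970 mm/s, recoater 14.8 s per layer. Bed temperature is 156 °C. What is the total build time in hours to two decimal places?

12.56 hours

Layers = ⌈250/0.12⌉ = 2084.
Hatch length per layer: 6520 / 0.19 → 34315.8 mm.
Laser time per layer = 34315.8 / 4970 = 6.9046 s.
Layer cycle: 6.9046 + 14.8 → 21.7046 s.
Build time = 2084 × 21.7046 = 45232.3864 s = 12.56 hours.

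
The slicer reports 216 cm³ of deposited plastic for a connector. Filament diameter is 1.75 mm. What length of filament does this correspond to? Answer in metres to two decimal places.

89.80 m

Cross-section of 1.75 mm filament: π·(1.75/2)² = 2.4053 mm².
Length = 216 cm³ / 2.4053 mm² = 216000 / 2.4053 = 89801.69 mm = 89.80 m.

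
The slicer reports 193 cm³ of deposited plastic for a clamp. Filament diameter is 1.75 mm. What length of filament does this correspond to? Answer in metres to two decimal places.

80.24 m

A = π r² = π × 0.875² = 2.4053 mm².
Length = 193 cm³ / 2.4053 mm² = 193000 / 2.4053 = 80239.47 mm = 80.24 m.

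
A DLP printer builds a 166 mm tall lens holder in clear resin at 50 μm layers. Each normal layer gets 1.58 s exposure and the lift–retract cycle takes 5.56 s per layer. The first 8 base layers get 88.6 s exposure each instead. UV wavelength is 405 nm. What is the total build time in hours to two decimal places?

6.78 hours

Layers = ⌈166/0.05⌉ = 3320.
Base layers = 8 × (88.6 + 5.56) = 753.28 s.
Normal layers: 3312 × (1.58 + 5.56) → 23647.68 s.
Sum: 753.28 + 23647.68 = 24400.96 s → 6.78 hours.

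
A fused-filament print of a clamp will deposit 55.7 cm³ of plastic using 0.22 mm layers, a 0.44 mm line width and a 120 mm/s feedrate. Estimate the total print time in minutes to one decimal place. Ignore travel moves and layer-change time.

79.9 minutes

Bead cross-section: 0.22 × 0.44 → 0.0968 mm².
Total extruded path = 55700/0.0968 = 575413.2 mm.
Time extruding = 575413.2 / 120, so 4795.1 s.
Converting: 4795.1 s = 79.9 minutes.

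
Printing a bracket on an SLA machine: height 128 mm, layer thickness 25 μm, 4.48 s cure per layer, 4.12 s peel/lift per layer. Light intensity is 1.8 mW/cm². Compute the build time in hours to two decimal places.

Layer count = ceil(128 / 0.025) = 5120.
Cycle time: 4.48 + 4.12 → 8.6 s.
Build time: 5120 × 8.6 s = 44032 s, i.e. 12.23 hours.

12.23 hours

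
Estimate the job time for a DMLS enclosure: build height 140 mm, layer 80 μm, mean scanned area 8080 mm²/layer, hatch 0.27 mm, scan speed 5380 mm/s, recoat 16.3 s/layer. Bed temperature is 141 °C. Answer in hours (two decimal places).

Number of layers: 140 / 0.08 → 1750 (rounded up).
Hatch length per layer = 8080 / 0.27, so 29925.9 mm.
Scan time per layer: 29925.9 / 5380 → 5.5624 s.
Layer cycle: 5.5624 + 16.3 → 21.8624 s.
Total: 1750 × 21.8624 s = 38259.2 s → 10.63 hours.

10.63 hours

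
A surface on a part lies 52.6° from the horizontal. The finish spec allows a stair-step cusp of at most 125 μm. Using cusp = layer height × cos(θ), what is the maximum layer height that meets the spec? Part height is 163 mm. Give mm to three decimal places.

0.206 mm

t = h_c / cos θ = 0.125 / 0.6074 = 0.206 mm.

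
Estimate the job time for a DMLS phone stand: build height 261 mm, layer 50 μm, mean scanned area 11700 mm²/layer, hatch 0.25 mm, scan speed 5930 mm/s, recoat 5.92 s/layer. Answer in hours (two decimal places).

20.03 hours

Number of layers: 261 / 0.05 → 5220 (rounded up).
Per-layer scan distance: 11700 / 0.25 → 46800 mm.
Per-layer scan time: 46800 / 5930 → 7.8921 s.
Per-layer time = 7.8921 + 5.92 = 13.8121 s.
Total: 5220 × 13.8121 s = 72099.162 s → 20.03 hours.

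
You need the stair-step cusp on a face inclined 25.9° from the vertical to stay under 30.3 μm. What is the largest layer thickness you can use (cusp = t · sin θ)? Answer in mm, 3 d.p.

t = h_c / sin θ = 0.0303 / 0.4368 = 0.069 mm.

0.069 mm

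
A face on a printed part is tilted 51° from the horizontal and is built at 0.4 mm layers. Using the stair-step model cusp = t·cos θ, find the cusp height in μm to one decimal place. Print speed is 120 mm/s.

h_c = t·cos θ = 0.4 × 0.6293 = 0.25172 mm (251.7 μm).

251.7 μm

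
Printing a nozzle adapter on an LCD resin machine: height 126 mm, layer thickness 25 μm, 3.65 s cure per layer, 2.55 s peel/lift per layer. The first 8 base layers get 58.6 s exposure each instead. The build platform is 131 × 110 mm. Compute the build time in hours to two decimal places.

8.80 hours

Number of layers: 126 / 0.025 → 5040 (rounded up).
Burn-in layers = 8 × (58.6 + 2.55), so 489.2 s.
Regular layers: 5032 × (3.65 + 2.55) → 31198.4 s.
Sum: 489.2 + 31198.4 = 31687.6 s → 8.80 hours.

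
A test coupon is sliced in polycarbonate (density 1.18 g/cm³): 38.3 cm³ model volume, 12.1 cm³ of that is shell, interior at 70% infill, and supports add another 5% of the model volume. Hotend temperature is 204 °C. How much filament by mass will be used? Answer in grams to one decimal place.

38.2 g

Interior volume = 38.3 − 12.1 = 26.2 cm³.
Infill volume = 0.70 × 26.2, so 18.34 cm³.
Support = 0.05 × 38.3 = 1.915 cm³.
Total printed volume = 12.1 + 18.34 + 1.915 = 32.355 cm³.
Mass = 32.355 × 1.18, so 38.1789 g.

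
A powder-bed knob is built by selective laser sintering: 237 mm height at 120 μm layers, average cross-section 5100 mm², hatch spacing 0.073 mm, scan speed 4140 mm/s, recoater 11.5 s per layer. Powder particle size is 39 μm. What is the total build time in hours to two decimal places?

Number of layers: 237 / 0.12 → 1975 (rounded up).
Scan path per layer: 5100 / 0.073 → 69863 mm.
Scan time per layer = 69863 / 4140 = 16.8751 s.
Layer cycle = 16.8751 + 11.5 = 28.3751 s.
Build time = 1975 × 28.3751 = 56040.8225 s = 15.57 hours.

15.57 hours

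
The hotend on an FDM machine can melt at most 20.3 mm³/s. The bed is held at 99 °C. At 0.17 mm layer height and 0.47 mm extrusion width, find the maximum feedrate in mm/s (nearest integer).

Extrusion cross-section = 0.17 × 0.47 = 0.0799 mm².
Max speed = 20.3 / 0.0799 = 254.07 ≈ 254 mm/s.

254 mm/s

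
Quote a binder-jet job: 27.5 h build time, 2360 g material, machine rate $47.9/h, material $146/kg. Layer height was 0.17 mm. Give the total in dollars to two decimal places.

$1661.81

Machine-time cost: 47.9 × 27.5 → $1317.25.
Material cost = 146 × 2360/1000 = $344.56.
Job cost: 1317.25 + 344.56 = $1661.81.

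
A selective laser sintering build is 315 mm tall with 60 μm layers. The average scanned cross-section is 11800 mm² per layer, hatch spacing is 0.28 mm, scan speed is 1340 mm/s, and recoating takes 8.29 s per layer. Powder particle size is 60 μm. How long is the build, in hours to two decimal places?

Layer count = ceil(315 / 0.06) = 5250.
Per-layer scan distance = 11800 / 0.28, so 42142.9 mm.
Laser time per layer = 42142.9 / 1340 = 31.4499 s.
Time per layer = 31.4499 + 8.29, so 39.7399 s.
5250 layers × 39.7399 s/layer = 208634.475 s, i.e. 57.95 hours.

57.95 hours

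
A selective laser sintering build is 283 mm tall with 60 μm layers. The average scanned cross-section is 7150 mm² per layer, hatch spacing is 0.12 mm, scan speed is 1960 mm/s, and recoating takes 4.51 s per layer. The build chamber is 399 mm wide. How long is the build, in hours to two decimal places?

45.74 hours

Layer count = ceil(283 / 0.06) = 4717.
Per-layer scan distance = 7150 / 0.12 = 59583.3 mm.
Per-layer scan time = 59583.3 / 1960 = 30.3996 s.
Time per layer = 30.3996 + 4.51, so 34.9096 s.
Total: 4717 × 34.9096 s = 164668.5832 s → 45.74 hours.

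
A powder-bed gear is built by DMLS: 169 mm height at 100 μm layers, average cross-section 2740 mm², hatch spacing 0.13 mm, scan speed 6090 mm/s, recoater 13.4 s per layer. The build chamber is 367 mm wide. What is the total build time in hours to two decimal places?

Number of layers: 169 / 0.1 → 1690 (rounded up).
Hatch length per layer = 2740 / 0.13 = 21076.9 mm.
Per-layer scan time = 21076.9 / 6090, so 3.4609 s.
Per-layer time = 3.4609 + 13.4 = 16.8609 s.
Build time = 1690 × 16.8609 = 28494.921 s = 7.92 hours.

7.92 hours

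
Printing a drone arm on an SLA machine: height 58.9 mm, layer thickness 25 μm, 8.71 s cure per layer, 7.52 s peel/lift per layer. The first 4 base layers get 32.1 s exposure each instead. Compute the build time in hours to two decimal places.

10.65 hours

Layers = ⌈58.9/0.025⌉ = 2356.
Base layers: 4 × (32.1 + 7.52) → 158.48 s.
Normal layers: 2352 × (8.71 + 7.52) → 38172.96 s.
Sum: 158.48 + 38172.96 = 38331.44 s → 10.65 hours.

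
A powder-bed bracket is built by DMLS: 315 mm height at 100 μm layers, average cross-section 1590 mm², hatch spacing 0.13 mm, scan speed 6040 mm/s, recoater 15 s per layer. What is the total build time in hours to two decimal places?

14.90 hours

Number of layers: 315 / 0.1 → 3150 (rounded up).
Scan path per layer: 1590 / 0.13 → 12230.8 mm.
Per-layer scan time = 12230.8 / 6040 = 2.025 s.
Layer cycle = 2.025 + 15, so 17.025 s.
3150 layers × 17.025 s/layer = 53628.75 s, i.e. 14.90 hours.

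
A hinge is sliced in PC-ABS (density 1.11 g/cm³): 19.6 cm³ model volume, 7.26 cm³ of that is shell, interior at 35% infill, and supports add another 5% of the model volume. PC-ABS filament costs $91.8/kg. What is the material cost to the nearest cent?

$1.28

Volume inside the shell = 19.6 − 7.26, so 12.34 cm³.
Infill deposited = 0.35 × 12.34 = 4.319 cm³.
Support = 0.05 × 19.6 = 0.98 cm³.
Deposited volume: 7.26 + 4.319 + 0.98 → 12.559 cm³.
Mass = 12.559 × 1.11 = 13.94049 g.
Cost = 13.94049 g / 1000 × $91.8/kg = $1.28.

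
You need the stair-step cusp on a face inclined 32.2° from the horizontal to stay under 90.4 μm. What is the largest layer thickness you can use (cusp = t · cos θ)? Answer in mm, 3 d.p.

t = h_c / cos θ = 0.0904 / 0.8462 = 0.107 mm.

0.107 mm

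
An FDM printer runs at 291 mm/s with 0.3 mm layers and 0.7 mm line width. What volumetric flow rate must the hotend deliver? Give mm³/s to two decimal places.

A = 0.3 × 0.7, so 0.21 mm².
Q = v·A = 291 × 0.21 = 61.11 mm³/s.

61.11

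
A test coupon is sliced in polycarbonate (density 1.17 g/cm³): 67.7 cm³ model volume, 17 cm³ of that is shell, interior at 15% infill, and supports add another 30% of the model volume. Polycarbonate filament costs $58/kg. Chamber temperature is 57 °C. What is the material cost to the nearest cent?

Infill region: 67.7 − 17 → 50.7 cm³.
Infill deposited = 0.15 × 50.7 = 7.605 cm³.
Support: 0.30 × 67.7 → 20.31 cm³.
Total printed volume: 17 + 7.605 + 20.31 → 44.915 cm³.
Mass = 44.915 × 1.17 = 52.55055 g.
Cost = 52.55055 g / 1000 × $58/kg = $3.05.

$3.05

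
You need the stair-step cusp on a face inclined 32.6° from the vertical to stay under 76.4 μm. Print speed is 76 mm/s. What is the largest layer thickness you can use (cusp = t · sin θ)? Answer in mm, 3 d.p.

t = h_c / sin θ = 0.0764 / 0.5388 = 0.142 mm.

0.142 mm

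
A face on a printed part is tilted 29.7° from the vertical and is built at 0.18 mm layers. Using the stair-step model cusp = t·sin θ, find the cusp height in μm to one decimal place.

89.2 μm

sin(29.7°) = 0.4955, so cusp = 0.18 × 0.4955 = 0.08919 mm → 89.2 μm.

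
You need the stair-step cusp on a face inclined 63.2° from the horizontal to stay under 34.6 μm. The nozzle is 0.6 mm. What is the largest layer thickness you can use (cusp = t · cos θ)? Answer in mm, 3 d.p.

t = h_c / cos θ = 0.0346 / 0.4509 = 0.077 mm.

0.077 mm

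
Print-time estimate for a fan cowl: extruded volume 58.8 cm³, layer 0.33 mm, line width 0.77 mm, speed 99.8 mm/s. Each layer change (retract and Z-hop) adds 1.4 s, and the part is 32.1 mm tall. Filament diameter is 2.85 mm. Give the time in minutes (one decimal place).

Line area: 0.33 × 0.77 → 0.2541 mm².
Path length: 58800 mm³ / 0.2541 mm² → 231405 mm.
Print-move time = 231405 / 99.8 = 2318.7 s.
Layer count = ceil(32.1 / 0.33) = 98.
Z-hop total = 98 × 1.4, so 137.2 s.
Altogether 2318.7 + 137.2 = 2455.9 s, i.e. 40.9 minutes.

40.9 minutes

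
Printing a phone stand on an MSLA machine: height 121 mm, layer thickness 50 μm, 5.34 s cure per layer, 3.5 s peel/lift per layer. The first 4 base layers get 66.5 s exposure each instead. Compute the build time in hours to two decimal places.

6.01 hours

Layer count = ceil(121 / 0.05) = 2420.
Base layers = 4 × (66.5 + 3.5) = 280 s.
Regular layers: 2416 × (5.34 + 3.5) → 21357.44 s.
Sum: 280 + 21357.44 = 21637.44 s → 6.01 hours.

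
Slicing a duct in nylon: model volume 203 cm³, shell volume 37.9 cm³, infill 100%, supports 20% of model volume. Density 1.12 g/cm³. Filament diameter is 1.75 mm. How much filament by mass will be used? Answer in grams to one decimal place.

272.8 g

Volume inside the shell = 203 − 37.9 = 165.1 cm³.
Infill volume = 1.00 × 165.1 = 165.1 cm³.
Support: 0.20 × 203 → 40.6 cm³.
Deposited volume = 37.9 + 165.1 + 40.6, so 243.6 cm³.
Mass: 243.6 × 1.12 → 272.832 g.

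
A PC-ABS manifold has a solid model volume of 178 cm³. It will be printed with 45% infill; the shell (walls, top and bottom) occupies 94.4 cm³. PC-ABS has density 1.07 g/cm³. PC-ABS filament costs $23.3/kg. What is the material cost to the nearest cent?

Volume inside the shell = 178 − 94.4, so 83.6 cm³.
Infill deposited = 0.45 × 83.6 = 37.62 cm³.
Total extruded = 94.4 + 37.62 = 132.02 cm³.
Mass = 132.02 × 1.07 = 141.2614 g.
At $23.3/kg: 141.2614/1000 × 23.3 = $3.29.

$3.29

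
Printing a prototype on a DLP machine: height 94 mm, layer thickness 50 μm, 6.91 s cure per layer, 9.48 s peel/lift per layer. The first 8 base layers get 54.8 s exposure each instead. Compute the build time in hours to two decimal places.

Layer count = ceil(94 / 0.05) = 1880.
Burn-in layers: 8 × (54.8 + 9.48) → 514.24 s.
Remaining layers = 1872 × (6.91 + 9.48), so 30682.08 s.
Sum: 514.24 + 30682.08 = 31196.32 s → 8.67 hours.

8.67 hours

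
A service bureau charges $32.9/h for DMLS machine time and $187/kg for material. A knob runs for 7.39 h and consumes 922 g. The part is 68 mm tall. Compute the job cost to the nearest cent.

Machine cost = 32.9 × 7.39, so $243.131.
Feedstock cost: 187 × 922/1000 → $172.414.
Total = 243.131 + 172.414 = 415.545 ≈ $415.55.

$415.55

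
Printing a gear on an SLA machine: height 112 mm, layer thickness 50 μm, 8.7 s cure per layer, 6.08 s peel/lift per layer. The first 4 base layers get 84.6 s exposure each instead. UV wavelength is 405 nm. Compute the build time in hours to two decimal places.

Layer count = ceil(112 / 0.05) = 2240.
Base layers = 4 × (84.6 + 6.08) = 362.72 s.
Regular layers = 2236 × (8.7 + 6.08) = 33048.08 s.
Sum: 362.72 + 33048.08 = 33410.8 s → 9.28 hours.

9.28 hours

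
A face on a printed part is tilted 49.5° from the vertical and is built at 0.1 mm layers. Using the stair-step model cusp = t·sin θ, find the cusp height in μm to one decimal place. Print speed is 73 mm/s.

76.0 μm

Cusp = layer height × sin(49.5°) = 0.1 × 0.7604 = 0.07604 mm = 76.0 μm.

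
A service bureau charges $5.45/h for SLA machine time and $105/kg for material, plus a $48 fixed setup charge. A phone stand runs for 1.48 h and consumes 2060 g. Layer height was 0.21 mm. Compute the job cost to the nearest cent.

$272.37

Machine-time cost = 5.45 × 1.48 = $8.066.
Material charge: 105 × 2060/1000 → $216.30.
Total = 8.066 + 216.30 + 48 = 272.366 ≈ $272.37.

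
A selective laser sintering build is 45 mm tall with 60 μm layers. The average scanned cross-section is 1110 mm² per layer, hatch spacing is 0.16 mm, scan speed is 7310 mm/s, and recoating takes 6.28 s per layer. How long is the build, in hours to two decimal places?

Layers = ⌈45/0.06⌉ = 750.
Hatch length per layer: 1110 / 0.16 → 6937.5 mm.
Laser time per layer = 6937.5 / 7310 = 0.949 s.
Time per layer = 0.949 + 6.28 = 7.229 s.
750 layers × 7.229 s/layer = 5421.75 s, i.e. 1.51 hours.

1.51 hours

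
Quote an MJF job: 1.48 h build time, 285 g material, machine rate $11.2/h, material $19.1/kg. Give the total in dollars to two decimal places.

$22.02

Machine cost: 11.2 × 1.48 → $16.576.
Material cost = 19.1 × 285/1000 = $5.4435.
Total = 16.576 + 5.4435 = 22.0195 ≈ $22.02.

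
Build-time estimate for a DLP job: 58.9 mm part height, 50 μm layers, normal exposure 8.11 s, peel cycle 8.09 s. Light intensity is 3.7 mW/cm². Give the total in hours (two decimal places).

Layers = ⌈58.9/0.05⌉ = 1178.
Per-layer time = 8.11 + 8.09 = 16.2 s.
Build time: 1178 × 16.2 s = 19083.6 s, i.e. 5.30 hours.

5.30 hours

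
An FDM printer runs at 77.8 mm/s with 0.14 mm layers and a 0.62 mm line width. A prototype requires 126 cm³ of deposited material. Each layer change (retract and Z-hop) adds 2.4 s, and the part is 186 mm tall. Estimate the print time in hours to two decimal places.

6.07 hours

Bead cross-section: 0.14 × 0.62 → 0.0868 mm².
Path length: 126000 mm³ / 0.0868 mm² → 1451612.9 mm.
Extrusion time: 1451612.9 / 77.8 → 18658.3 s.
Layer count = ceil(186 / 0.14) = 1329.
Z-hop total: 1329 × 2.4 → 3189.6 s.
Total = 18658.3 + 3189.6 = 21847.9 s = 6.07 hours.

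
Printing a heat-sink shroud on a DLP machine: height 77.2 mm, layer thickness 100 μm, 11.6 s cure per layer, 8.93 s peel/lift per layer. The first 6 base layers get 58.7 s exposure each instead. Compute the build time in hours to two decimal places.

4.48 hours

Layer count = ceil(77.2 / 0.1) = 772.
Bottom layers = 6 × (58.7 + 8.93) = 405.78 s.
Regular layers = 766 × (11.6 + 8.93), so 15725.98 s.
Sum: 405.78 + 15725.98 = 16131.76 s → 4.48 hours.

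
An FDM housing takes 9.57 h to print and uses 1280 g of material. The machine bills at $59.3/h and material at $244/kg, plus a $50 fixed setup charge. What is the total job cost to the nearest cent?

$929.82

Time charge = 59.3 × 9.57 = $567.501.
Material charge: 244 × 1280/1000 → $312.32.
Adding setup: 567.501 + 312.32 + 50 → 929.821 ≈ $929.82.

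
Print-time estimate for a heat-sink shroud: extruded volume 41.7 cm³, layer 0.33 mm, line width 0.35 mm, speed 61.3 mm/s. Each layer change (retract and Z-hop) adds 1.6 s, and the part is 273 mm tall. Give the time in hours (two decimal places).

2.00 hours

Bead cross-section = 0.33 × 0.35 = 0.1155 mm².
Path length: 41700 mm³ / 0.1155 mm² → 361039 mm.
Print-move time = 361039 / 61.3 = 5889.7 s.
Number of layers: 273 / 0.33 → 828 (rounded up).
Z-hop total = 828 × 1.6, so 1324.8 s.
Altogether 5889.7 + 1324.8 = 7214.5 s, i.e. 2.00 hours.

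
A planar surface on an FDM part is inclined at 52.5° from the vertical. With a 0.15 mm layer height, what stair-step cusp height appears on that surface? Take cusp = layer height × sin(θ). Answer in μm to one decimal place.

Cusp = layer height × sin(52.5°) = 0.15 × 0.7934 = 0.11901 mm = 119.0 μm.

119.0 μm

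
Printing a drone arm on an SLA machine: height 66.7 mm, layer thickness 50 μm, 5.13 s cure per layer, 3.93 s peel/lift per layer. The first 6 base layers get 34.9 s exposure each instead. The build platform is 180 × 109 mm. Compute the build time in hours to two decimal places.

Layers = ⌈66.7/0.05⌉ = 1334.
Bottom layers: 6 × (34.9 + 3.93) → 232.98 s.
Remaining layers = 1328 × (5.13 + 3.93) = 12031.68 s.
Total = 232.98 + 12031.68 = 12264.66 s = 3.41 hours.

3.41 hours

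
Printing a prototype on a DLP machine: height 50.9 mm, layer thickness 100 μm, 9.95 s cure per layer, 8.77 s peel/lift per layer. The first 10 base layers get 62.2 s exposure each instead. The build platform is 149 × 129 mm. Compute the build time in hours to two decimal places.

Number of layers: 50.9 / 0.1 → 509 (rounded up).
Bottom layers = 10 × (62.2 + 8.77) = 709.7 s.
Regular layers = 499 × (9.95 + 8.77) = 9341.28 s.
Total = 709.7 + 9341.28 = 10050.98 s = 2.79 hours.

2.79 hours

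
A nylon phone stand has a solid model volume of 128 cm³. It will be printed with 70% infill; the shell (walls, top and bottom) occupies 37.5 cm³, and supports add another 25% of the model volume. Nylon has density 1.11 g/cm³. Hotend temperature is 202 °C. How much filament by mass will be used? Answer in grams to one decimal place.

Infill region = 128 − 37.5, so 90.5 cm³.
Infill volume = 0.70 × 90.5, so 63.35 cm³.
Support = 0.25 × 128, so 32 cm³.
Total printed volume = 37.5 + 63.35 + 32 = 132.85 cm³.
Mass = 132.85 × 1.11 = 147.4635 g.

147.5 g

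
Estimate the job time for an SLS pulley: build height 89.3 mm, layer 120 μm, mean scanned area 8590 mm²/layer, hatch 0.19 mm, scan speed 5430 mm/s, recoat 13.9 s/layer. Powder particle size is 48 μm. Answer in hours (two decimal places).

4.60 hours

Layer count = ceil(89.3 / 0.12) = 745.
Per-layer scan distance = 8590 / 0.19 = 45210.5 mm.
Scan time per layer = 45210.5 / 5430 = 8.3261 s.
Time per layer: 8.3261 + 13.9 → 22.2261 s.
745 layers × 22.2261 s/layer = 16558.4445 s, i.e. 4.60 hours.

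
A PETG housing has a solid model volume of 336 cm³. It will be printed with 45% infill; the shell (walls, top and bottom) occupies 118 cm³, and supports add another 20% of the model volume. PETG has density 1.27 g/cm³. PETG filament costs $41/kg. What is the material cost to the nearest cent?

$14.75

Interior volume: 336 − 118 → 218 cm³.
Infill volume = 0.45 × 218, so 98.1 cm³.
Support = 0.20 × 336, so 67.2 cm³.
Total printed volume: 118 + 98.1 + 67.2 → 283.3 cm³.
Mass = 283.3 × 1.27 = 359.791 g.
Cost = 359.791 g / 1000 × $41/kg = $14.75.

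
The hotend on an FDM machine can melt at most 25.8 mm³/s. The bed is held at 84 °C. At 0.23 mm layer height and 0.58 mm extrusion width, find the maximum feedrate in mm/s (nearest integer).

Bead cross-section: 0.23 × 0.58 → 0.1334 mm².
v_max = Q/A = 25.8/0.1334 = 193.40 mm/s → 193 mm/s.

193 mm/s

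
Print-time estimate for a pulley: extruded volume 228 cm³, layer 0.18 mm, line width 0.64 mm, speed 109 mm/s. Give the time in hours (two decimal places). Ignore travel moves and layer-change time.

5.04 hours

Line area = 0.18 × 0.64 = 0.1152 mm².
Total extruded path = 228000/0.1152 = 1979166.7 mm.
Print-move time: 1979166.7 / 109 → 18157.5 s.
That's 18157.5 s → 5.04 hours.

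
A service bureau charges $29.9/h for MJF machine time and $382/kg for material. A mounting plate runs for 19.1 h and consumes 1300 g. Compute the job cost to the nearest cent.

Time charge = 29.9 × 19.1, so $571.09.
Material charge = 382 × 1300/1000, so $496.60.
Job cost: 571.09 + 496.60 = $1067.69.

$1067.69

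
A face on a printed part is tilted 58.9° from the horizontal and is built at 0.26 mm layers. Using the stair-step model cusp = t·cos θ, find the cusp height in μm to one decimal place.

134.3 μm

h_c = t·cos θ = 0.26 × 0.5165 = 0.13429 mm (134.3 μm).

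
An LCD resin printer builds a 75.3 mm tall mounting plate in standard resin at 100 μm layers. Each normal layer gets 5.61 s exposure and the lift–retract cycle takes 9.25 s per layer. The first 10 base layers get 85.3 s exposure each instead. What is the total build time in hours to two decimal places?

Number of layers: 75.3 / 0.1 → 753 (rounded up).
Bottom layers = 10 × (85.3 + 9.25) = 945.5 s.
Remaining layers = 743 × (5.61 + 9.25) = 11040.98 s.
Total = 945.5 + 11040.98 = 11986.48 s = 3.33 hours.

3.33 hours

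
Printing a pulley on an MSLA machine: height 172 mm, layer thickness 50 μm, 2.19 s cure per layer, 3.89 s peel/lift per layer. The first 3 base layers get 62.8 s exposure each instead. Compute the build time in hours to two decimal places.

5.86 hours

Layers = ⌈172/0.05⌉ = 3440.
Base layers = 3 × (62.8 + 3.89) = 200.07 s.
Normal layers = 3437 × (2.19 + 3.89) = 20896.96 s.
Total = 200.07 + 20896.96 = 21097.03 s = 5.86 hours.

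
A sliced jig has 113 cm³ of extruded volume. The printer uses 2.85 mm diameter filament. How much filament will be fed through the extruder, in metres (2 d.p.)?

Filament cross-section = π × (2.85/2)² = 6.3794 mm².
Length = 113 cm³ / 6.3794 mm² = 113000 / 6.3794 = 17713.26 mm = 17.71 m.

17.71 m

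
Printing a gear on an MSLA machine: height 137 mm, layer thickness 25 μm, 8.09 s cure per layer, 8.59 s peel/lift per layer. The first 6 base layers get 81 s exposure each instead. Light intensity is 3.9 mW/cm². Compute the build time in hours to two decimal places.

25.51 hours

Number of layers: 137 / 0.025 → 5480 (rounded up).
Base layers = 6 × (81 + 8.59), so 537.54 s.
Normal layers = 5474 × (8.09 + 8.59), so 91306.32 s.
Total = 537.54 + 91306.32 = 91843.86 s = 25.51 hours.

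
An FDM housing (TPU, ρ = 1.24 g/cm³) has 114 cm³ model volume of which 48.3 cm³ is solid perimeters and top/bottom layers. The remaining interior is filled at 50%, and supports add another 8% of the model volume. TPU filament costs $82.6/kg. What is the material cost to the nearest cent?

$9.25

Interior volume = 114 − 48.3, so 65.7 cm³.
Deposited infill: 0.50 × 65.7 → 32.85 cm³.
Support = 0.08 × 114 = 9.12 cm³.
Total printed volume = 48.3 + 32.85 + 9.12 = 90.27 cm³.
Mass: 90.27 × 1.24 → 111.9348 g.
At $82.6/kg: 111.9348/1000 × 82.6 = $9.25.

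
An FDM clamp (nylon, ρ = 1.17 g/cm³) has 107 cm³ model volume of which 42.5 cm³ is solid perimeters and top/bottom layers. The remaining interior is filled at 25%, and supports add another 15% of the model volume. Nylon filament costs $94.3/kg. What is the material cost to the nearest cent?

$8.24

Interior volume = 107 − 42.5, so 64.5 cm³.
Infill volume = 0.25 × 64.5 = 16.125 cm³.
Support = 0.15 × 107 = 16.05 cm³.
Deposited volume = 42.5 + 16.125 + 16.05 = 74.675 cm³.
Mass = 74.675 × 1.17 = 87.36975 g.
Cost = 87.36975 g / 1000 × $94.3/kg = $8.24.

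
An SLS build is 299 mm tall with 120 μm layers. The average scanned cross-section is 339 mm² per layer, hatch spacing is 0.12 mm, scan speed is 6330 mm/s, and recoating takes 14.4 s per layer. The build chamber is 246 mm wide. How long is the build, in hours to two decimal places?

Layer count = ceil(299 / 0.12) = 2492.
Per-layer scan distance = 339 / 0.12, so 2825 mm.
Per-layer scan time: 2825 / 6330 → 0.4463 s.
Per-layer time = 0.4463 + 14.4, so 14.8463 s.
Total: 2492 × 14.8463 s = 36996.9796 s → 10.28 hours.

10.28 hours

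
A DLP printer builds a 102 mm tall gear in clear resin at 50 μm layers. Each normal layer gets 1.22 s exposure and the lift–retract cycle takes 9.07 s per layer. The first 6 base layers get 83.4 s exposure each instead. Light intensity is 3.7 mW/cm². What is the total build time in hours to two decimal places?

Number of layers: 102 / 0.05 → 2040 (rounded up).
Bottom layers = 6 × (83.4 + 9.07) = 554.82 s.
Normal layers = 2034 × (1.22 + 9.07), so 20929.86 s.
Sum: 554.82 + 20929.86 = 21484.68 s → 5.97 hours.

5.97 hours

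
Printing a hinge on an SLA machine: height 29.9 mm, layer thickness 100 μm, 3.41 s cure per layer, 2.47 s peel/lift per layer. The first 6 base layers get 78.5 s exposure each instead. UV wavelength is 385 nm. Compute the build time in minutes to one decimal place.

36.8 minutes

Layer count = ceil(29.9 / 0.1) = 299.
Bottom layers = 6 × (78.5 + 2.47), so 485.82 s.
Remaining layers: 293 × (3.41 + 2.47) → 1722.84 s.
Sum: 485.82 + 1722.84 = 2208.66 s → 36.8 minutes.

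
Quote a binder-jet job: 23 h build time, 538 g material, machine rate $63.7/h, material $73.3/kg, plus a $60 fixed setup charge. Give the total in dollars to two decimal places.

Machine cost: 63.7 × 23 → $1465.10.
Material charge = 73.3 × 538/1000 = $39.4354.
Adding setup: 1465.10 + 39.4354 + 60 → 1564.5354 ≈ $1564.54.

$1564.54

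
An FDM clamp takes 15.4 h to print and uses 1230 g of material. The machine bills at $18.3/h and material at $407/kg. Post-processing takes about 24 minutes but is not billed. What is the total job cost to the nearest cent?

$782.43

Machine cost = 18.3 × 15.4, so $281.82.
Feedstock cost: 407 × 1230/1000 → $500.61.
Total = 281.82 + 500.61 = $782.43.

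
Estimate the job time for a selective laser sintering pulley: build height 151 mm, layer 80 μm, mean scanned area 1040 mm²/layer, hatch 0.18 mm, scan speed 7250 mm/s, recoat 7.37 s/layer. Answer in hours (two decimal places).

4.28 hours

Layers = ⌈151/0.08⌉ = 1888.
Scan path per layer: 1040 / 0.18 → 5777.8 mm.
Scan time per layer = 5777.8 / 7250, so 0.7969 s.
Layer cycle = 0.7969 + 7.37 = 8.1669 s.
1888 layers × 8.1669 s/layer = 15419.1072 s, i.e. 4.28 hours.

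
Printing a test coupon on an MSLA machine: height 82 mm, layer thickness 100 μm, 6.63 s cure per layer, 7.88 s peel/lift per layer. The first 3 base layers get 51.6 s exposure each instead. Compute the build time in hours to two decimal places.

3.34 hours

Layers = ⌈82/0.1⌉ = 820.
Base layers = 3 × (51.6 + 7.88), so 178.44 s.
Remaining layers = 817 × (6.63 + 7.88), so 11854.67 s.
Sum: 178.44 + 11854.67 = 12033.11 s → 3.34 hours.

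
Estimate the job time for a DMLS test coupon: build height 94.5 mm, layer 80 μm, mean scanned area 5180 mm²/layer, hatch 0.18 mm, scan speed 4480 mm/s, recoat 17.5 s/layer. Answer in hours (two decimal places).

Number of layers: 94.5 / 0.08 → 1182 (rounded up).
Per-layer scan distance: 5180 / 0.18 → 28777.8 mm.
Laser time per layer = 28777.8 / 4480, so 6.4236 s.
Per-layer time = 6.4236 + 17.5 = 23.9236 s.
1182 layers × 23.9236 s/layer = 28277.6952 s, i.e. 7.85 hours.

7.85 hours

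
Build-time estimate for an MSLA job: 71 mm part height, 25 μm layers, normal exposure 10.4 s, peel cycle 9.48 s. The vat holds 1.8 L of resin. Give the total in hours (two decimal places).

Number of layers: 71 / 0.025 → 2840 (rounded up).
Each layer takes = 10.4 + 9.48 = 19.88 s.
Total = 2840 × 19.88 = 56459.2 s = 15.68 hours.

15.68 hours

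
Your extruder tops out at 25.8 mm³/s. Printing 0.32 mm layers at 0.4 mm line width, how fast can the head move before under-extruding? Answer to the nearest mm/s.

Bead cross-section = 0.32 × 0.4, so 0.128 mm².
Max speed = 25.8 / 0.128 = 201.56 ≈ 202 mm/s.

202 mm/s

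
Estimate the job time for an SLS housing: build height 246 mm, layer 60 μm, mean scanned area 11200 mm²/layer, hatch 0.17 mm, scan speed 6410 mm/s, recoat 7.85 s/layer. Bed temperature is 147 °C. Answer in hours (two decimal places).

20.65 hours

Number of layers: 246 / 0.06 → 4100 (rounded up).
Hatch length per layer = 11200 / 0.17 = 65882.4 mm.
Laser time per layer: 65882.4 / 6410 → 10.2781 s.
Per-layer time: 10.2781 + 7.85 → 18.1281 s.
Total: 4100 × 18.1281 s = 74325.21 s → 20.65 hours.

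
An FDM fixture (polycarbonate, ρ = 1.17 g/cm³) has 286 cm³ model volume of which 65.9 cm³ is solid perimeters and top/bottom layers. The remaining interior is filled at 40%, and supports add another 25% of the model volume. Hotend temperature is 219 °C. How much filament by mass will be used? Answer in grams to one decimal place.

Interior volume = 286 − 65.9 = 220.1 cm³.
Infill volume: 0.40 × 220.1 → 88.04 cm³.
Support: 0.25 × 286 → 71.5 cm³.
Total printed volume = 65.9 + 88.04 + 71.5, so 225.44 cm³.
Mass = 225.44 × 1.17 = 263.7648 g.

263.8 g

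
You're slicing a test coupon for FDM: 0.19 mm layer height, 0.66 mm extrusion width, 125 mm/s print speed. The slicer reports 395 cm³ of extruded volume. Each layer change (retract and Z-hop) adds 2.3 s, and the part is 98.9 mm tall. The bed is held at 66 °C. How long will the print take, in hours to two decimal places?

Bead cross-section = 0.19 × 0.66 = 0.1254 mm².
Toolpath length = 395 cm³ / 0.1254 mm² = 395000 / 0.1254 = 3149920.3 mm.
Time extruding = 3149920.3 / 125 = 25199.4 s.
Layer count = ceil(98.9 / 0.19) = 521.
Layer-change overhead: 521 × 2.3 → 1198.3 s.
Altogether 25199.4 + 1198.3 = 26397.7 s, i.e. 7.33 hours.

7.33 hours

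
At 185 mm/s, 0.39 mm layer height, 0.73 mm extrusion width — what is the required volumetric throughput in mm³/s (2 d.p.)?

52.67

Bead cross-section = 0.39 × 0.73 = 0.2847 mm².
Volumetric flow = 185 × 0.2847 = 52.67 mm³/s.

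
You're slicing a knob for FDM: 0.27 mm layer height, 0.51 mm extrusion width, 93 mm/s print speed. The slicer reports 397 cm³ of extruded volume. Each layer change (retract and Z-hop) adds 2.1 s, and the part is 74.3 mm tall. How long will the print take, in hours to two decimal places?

8.77 hours

Bead cross-section = 0.27 × 0.51 = 0.1377 mm².
Toolpath length = 397 cm³ / 0.1377 mm² = 397000 / 0.1377 = 2883079.2 mm.
Extrusion time: 2883079.2 / 93 → 31000.9 s.
Layer count = ceil(74.3 / 0.27) = 276.
Z-hop total = 276 × 2.1 = 579.6 s.
Total = 31000.9 + 579.6 = 31580.5 s = 8.77 hours.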